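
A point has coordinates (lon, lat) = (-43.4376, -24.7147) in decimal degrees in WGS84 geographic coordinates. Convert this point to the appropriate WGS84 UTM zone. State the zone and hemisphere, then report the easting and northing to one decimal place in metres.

Zone 23S: E 658036.3 m, N 7265741.5 m

Longitude -43.4376° lies in the 6° band [-48°, -42°), giving zone 23; latitude is south of the equator, so 23S.
Zone 23 central meridian λ₀ = 6×23 − 183 = -45°; Δλ = +1.5624°.
Transverse Mercator on WGS84 with k₀ = 0.9996 gives E = 658036.272 m, N = 7265741.461 m.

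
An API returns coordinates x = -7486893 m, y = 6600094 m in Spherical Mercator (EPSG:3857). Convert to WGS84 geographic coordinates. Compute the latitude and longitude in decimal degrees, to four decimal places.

R = 6378137 m. λ = x/R = -67.25590412°.
φ = 2·arctan(exp(y/R)) − 90° = 2·arctan(2.81454) − 90° = 50.87999717°.

lat 50.8800°, lon -67.2559°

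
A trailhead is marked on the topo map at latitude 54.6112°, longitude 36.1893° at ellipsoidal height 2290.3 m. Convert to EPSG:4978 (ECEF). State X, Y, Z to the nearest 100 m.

WGS84: a = 6378137 m, e² = 0.006694380; N(φ) = a/√(1−e²sin²φ) = 6392373.342 m.
X = (N+h)·cosφ·cosλ = 2988815.865 m; Y = (N+h)·cosφ·sinλ = 2186625.504 m; Z = (N(1−e²)+h)·sinφ = 5178305.497 m.

X 2988800 m, Y 2186600 m, Z 5178300 m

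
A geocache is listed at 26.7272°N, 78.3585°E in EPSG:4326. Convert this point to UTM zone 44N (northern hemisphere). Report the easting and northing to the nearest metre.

Zone 44 central meridian λ₀ = 6×44 − 183 = 81°; Δλ = -2.6415°.
Transverse Mercator on WGS84 with k₀ = 0.9996 gives E = 237237.822 m, N = 2958946.099 m.

E 237238 m, N 2958946 m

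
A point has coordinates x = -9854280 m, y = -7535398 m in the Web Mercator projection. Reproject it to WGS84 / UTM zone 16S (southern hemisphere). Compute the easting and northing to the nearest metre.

Web Mercator inverse (R = 6378137 m) → φ = -55.88420199°, λ = -88.52250338°.
UTM 16S forward: E = 404765.219 m, N = 3805760.627 m.

E 404765 m, N 3805761 m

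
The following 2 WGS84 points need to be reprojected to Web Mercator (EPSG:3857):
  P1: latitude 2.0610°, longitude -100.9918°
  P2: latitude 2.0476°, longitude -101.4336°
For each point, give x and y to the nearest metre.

P1: x -11242356 m, y 229479 m; P2: x -11291537 m, y 227986 m

Web Mercator: x = R·λ, y = R·ln tan(π/4+φ/2), R = 6378137 m.
P1 (2.0610°, -100.9918°) → (-11242355.750, 229478.964) m.
P2 (2.0476°, -101.4336°) → (-11291536.701, 227986.324) m.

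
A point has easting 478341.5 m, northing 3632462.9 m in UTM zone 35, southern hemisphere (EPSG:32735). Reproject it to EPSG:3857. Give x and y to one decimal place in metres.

Unproject from UTM 35S (λ₀ = 27°) → φ = -57.44999976°, λ = 26.63910078°.
Web Mercator (R = 6378137 m): x = 2965451.133 m, y = -7852656.385 m.

x 2965451.1 m, y -7852656.4 m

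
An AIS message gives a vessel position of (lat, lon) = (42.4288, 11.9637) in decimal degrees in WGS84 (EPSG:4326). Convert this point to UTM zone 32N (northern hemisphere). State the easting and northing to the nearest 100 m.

Zone 32 central meridian λ₀ = 6×32 − 183 = 9°; Δλ = +2.9637°.
Transverse Mercator on WGS84 with k₀ = 0.9996 gives E = 743801.777 m, N = 4701643.323 m.

E 743800 m, N 4701600 m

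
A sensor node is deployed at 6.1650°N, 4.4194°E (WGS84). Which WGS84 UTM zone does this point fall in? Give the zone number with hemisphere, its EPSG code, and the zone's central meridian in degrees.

UTM zone = ⌊(λ + 180)/6⌋ + 1; 4.4194° ∈ [0°, 6°) → zone 31.
Hemisphere: N (φ ≥ 0).
Central meridian λ₀ = 6×31 − 183 = 3°.
EPSG code: 32631.

Zone 31N (EPSG:32631), central meridian 3°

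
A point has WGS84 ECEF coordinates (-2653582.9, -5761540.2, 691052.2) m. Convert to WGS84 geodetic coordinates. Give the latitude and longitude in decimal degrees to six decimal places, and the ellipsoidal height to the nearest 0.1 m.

lat 6.259000°, lon -114.729300°, h 2898.8 m

λ = atan2(Y, X) = -114.72929999°; p = √(X²+Y²) = 6343252.1 m.
Bowring's method on WGS84 (a = 6378137 m, b = 6356752.314 m) gives φ = 6.25899962°, h = 2898.795 m.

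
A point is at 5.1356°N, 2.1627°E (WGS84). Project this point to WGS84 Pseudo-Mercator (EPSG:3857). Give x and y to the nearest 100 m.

Web Mercator is spherical with R = a = 6378137 m.
x = R·λ = 6378137 × 0.037746236 = 240750.663 m.
y = R·ln tan(π/4 + φ/2) = 6378137 × 0.089753391 = 572459.423 m.

x 240800 m, y 572500 m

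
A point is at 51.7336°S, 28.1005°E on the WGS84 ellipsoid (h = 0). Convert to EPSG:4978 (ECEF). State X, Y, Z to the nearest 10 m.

WGS84: a = 6378137 m, e² = 0.006694380; N(φ) = a/√(1−e²sin²φ) = 6391338.242 m.
X = (N+h)·cosφ·cosλ = 3491684.754 m; Y = (N+h)·cosφ·sinλ = 1864425.187 m; Z = (N(1−e²)+h)·sinφ = -4984500.321 m.

X 3491680 m, Y 1864430 m, Z -4984500 m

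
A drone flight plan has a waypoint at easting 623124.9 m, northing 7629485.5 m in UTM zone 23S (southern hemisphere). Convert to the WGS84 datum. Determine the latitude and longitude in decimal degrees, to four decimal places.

Zone 23S: λ₀ = -45°, k₀ = 0.9996, false easting 500000 m, false northing 10000000 m.
Meridian distance M = (N − FN)/k₀ = -2371463.1 m.
Inverse transverse Mercator on WGS84 gives φ = -21.43279961°, λ = -43.81189979°.

lat -21.4328°, lon -43.8119°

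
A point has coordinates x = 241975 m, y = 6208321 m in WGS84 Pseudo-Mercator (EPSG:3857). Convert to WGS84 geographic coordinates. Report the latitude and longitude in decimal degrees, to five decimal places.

lat 48.60630°, lon 2.17370°

R = 6378137 m. λ = x/R = 2.17369841°.
φ = 2·arctan(exp(y/R)) − 90° = 2·arctan(2.64686) − 90° = 48.60630082°.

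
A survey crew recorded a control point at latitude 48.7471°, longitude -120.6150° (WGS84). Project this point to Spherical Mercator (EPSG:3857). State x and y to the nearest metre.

x -13426800 m, y 6232058 m

Web Mercator is spherical with R = a = 6378137 m.
x = R·λ = 6378137 × -2.105128877 = -13426800.382 m.
y = R·ln tan(π/4 + φ/2) = 6378137 × 0.977096916 = 6232057.995 m.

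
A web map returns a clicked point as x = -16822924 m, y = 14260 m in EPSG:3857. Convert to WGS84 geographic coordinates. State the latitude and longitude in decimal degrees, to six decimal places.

R = 6378137 m. λ = x/R = -151.12289753°.
φ = 2·arctan(exp(y/R)) − 90° = 2·arctan(1.00224) − 90° = 0.12809965°.

lat 0.128100°, lon -151.122898°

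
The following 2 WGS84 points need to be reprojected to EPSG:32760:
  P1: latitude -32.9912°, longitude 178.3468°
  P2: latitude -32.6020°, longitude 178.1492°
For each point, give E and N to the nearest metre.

UTM zone 60S: λ₀ = 177°, k₀ = 0.9996.
P1 (-32.9912°, 178.3468°) → (625829.687, 6348883.268) m.
P2 (-32.6020°, 178.1492°) → (607835.928, 6392251.235) m.

P1: E 625830 m, N 6348883 m; P2: E 607836 m, N 6392251 m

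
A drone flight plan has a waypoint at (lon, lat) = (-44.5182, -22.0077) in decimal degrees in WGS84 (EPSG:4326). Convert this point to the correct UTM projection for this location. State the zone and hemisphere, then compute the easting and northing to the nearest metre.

Longitude -44.5182° lies in the 6° band [-48°, -42°), giving zone 23; latitude is south of the equator, so 23S.
Zone 23 central meridian λ₀ = 6×23 − 183 = -45°; Δλ = +0.4818°.
Transverse Mercator on WGS84 with k₀ = 0.9996 gives E = 549729.542 m, N = 7566242.407 m.

Zone 23S: E 549730 m, N 7566242 m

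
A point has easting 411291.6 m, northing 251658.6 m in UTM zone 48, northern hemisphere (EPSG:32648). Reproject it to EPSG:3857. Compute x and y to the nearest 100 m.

x 11599700 m, y 253500 m

Unproject from UTM 48N (λ₀ = 105°) → φ = 2.27660030°, λ = 104.20220037°.
Web Mercator (R = 6378137 m): x = 11599735.884 m, y = 253496.699 m.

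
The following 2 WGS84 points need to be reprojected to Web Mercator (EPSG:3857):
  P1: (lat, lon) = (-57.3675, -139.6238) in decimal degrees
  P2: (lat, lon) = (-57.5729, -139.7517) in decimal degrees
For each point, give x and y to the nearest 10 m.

P1: x -15542850 m, y -7835610 m; P2: x -15557090 m, y -7878130 m

Web Mercator: x = R·λ, y = R·ln tan(π/4+φ/2), R = 6378137 m.
P1 (-57.3675°, -139.6238°) → (-15542850.319, -7835606.408) m.
P2 (-57.5729°, -139.7517°) → (-15557088.081, -7878127.278) m.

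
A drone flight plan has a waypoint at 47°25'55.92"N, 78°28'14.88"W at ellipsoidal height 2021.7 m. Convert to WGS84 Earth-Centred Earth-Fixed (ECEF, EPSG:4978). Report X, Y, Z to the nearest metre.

X 864184 m, Y -4236549 m, Z 4675891 m

WGS84: a = 6378137 m, e² = 0.006694380; N(φ) = a/√(1−e²sin²φ) = 6389748.216 m.
X = (N+h)·cosφ·cosλ = 864184.413 m; Y = (N+h)·cosφ·sinλ = -4236549.363 m; Z = (N(1−e²)+h)·sinφ = 4675890.797 m.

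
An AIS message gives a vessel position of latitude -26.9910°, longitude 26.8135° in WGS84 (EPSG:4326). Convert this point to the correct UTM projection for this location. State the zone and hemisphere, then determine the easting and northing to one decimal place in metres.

Zone 35S: E 481494.9 m, N 7014547.9 m

Longitude 26.8135° lies in the 6° band [24°, 30°), giving zone 35; latitude is south of the equator, so 35S.
Zone 35 central meridian λ₀ = 6×35 − 183 = 27°; Δλ = -0.1865°.
Transverse Mercator on WGS84 with k₀ = 0.9996 gives E = 481494.875 m, N = 7014547.921 m.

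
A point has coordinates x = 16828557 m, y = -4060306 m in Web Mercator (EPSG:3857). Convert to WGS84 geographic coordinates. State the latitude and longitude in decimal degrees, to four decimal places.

R = 6378137 m. λ = x/R = 151.17349963°.
φ = 2·arctan(exp(y/R)) − 90° = 2·arctan(0.52909) − 90° = -34.23429741°.

lat -34.2343°, lon 151.1735°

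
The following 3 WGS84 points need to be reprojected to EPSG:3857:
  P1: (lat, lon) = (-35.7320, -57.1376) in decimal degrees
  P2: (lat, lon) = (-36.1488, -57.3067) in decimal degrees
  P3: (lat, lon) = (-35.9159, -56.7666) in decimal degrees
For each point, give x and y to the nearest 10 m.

Web Mercator: x = R·λ, y = R·ln tan(π/4+φ/2), R = 6378137 m.
P1 (-35.7320°, -57.1376°) → (-6360528.537, -4263807.370) m.
P2 (-36.1488°, -57.3067°) → (-6379352.663, -4321115.386) m.
P3 (-35.9159°, -56.7666°) → (-6319229.006, -4289055.504) m.

P1: x -6360530 m, y -4263810 m; P2: x -6379350 m, y -4321120 m; P3: x -6319230 m, y -4289060 m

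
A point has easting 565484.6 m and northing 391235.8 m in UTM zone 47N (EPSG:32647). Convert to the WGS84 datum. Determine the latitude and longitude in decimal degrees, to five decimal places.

lat 3.53940°, lon 99.58960°

Zone 47N: λ₀ = 99°, k₀ = 0.9996, false easting 500000 m.
Meridian distance M = (N − FN)/k₀ = 391392.4 m.
Inverse transverse Mercator on WGS84 gives φ = 3.53939964°, λ = 99.58960030°.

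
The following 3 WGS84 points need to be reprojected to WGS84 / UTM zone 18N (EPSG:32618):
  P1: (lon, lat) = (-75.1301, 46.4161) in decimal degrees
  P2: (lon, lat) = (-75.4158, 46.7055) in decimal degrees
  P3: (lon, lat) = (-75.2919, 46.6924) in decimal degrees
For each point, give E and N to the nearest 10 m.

UTM zone 18N: λ₀ = -75°, k₀ = 0.9996.
P1 (46.4161°, -75.1301°) → (490001.837, 5140288.968) m.
P2 (46.7055°, -75.4158°) → (468215.306, 5172522.183) m.
P3 (46.6924°, -75.2919°) → (477681.100, 5171023.932) m.

P1: E 490000 m, N 5140290 m; P2: E 468220 m, N 5172520 m; P3: E 477680 m, N 5171020 m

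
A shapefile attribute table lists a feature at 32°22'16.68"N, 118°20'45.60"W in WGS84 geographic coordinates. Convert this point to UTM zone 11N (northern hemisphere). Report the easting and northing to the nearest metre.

E 373373 m, N 3582389 m

Zone 11 central meridian λ₀ = 6×11 − 183 = -117°; Δλ = -1.3460°.
Transverse Mercator on WGS84 with k₀ = 0.9996 gives E = 373373.111 m, N = 3582389.137 m.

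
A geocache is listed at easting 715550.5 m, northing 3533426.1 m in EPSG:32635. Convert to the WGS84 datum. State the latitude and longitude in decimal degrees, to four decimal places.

lat 31.9163°, lon 29.2797°

Zone 35N: λ₀ = 27°, k₀ = 0.9996, false easting 500000 m.
Meridian distance M = (N − FN)/k₀ = 3534840.0 m.
Inverse transverse Mercator on WGS84 gives φ = 31.91630037°, λ = 29.27969997°.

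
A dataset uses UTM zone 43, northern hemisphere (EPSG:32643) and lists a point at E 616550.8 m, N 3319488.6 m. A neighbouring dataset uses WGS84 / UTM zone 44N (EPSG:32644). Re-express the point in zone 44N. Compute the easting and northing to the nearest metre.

UTM 43N → geographic: φ = 30.00079998°, λ = 76.20839999°.
UTM 44N (λ₀ = 81°) forward: E = 37593.702 m, N = 3328556.159 m.

E 37594 m, N 3328556 m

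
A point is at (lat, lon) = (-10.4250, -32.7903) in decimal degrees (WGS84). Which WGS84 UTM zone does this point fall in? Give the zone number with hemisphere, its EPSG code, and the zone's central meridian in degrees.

UTM zone = ⌊(λ + 180)/6⌋ + 1; -32.7903° ∈ [-36°, -30°) → zone 25.
Hemisphere: S (φ < 0).
Central meridian λ₀ = 6×25 − 183 = -33°.
EPSG code: 32725.

Zone 25S (EPSG:32725), central meridian -33°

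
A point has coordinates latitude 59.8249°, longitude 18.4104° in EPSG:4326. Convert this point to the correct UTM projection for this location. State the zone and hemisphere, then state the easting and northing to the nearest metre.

Zone 34N: E 354820 m, N 6634748 m

Longitude 18.4104° lies in the 6° band [18°, 24°), giving zone 34; latitude is north of the equator, so 34N.
Zone 34 central meridian λ₀ = 6×34 − 183 = 21°; Δλ = -2.5896°.
Transverse Mercator on WGS84 with k₀ = 0.9996 gives E = 354819.964 m, N = 6634747.968 m.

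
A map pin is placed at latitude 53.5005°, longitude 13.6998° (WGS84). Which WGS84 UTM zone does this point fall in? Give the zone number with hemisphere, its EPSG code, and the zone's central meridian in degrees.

UTM zone = ⌊(λ + 180)/6⌋ + 1; 13.6998° ∈ [12°, 18°) → zone 33.
Hemisphere: N (φ ≥ 0).
Central meridian λ₀ = 6×33 − 183 = 15°.
EPSG code: 32633.

Zone 33N (EPSG:32633), central meridian 15°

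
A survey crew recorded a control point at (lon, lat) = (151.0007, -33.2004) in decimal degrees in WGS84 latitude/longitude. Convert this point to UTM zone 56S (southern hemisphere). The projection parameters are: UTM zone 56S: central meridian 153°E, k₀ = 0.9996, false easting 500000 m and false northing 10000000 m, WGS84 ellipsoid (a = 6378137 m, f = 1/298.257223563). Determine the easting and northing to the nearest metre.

Zone 56 central meridian λ₀ = 6×56 − 183 = 153°; Δλ = -1.9993°.
Transverse Mercator on WGS84 with k₀ = 0.9996 gives E = 313641.824 m, N = 6324715.518 m.

E 313642 m, N 6324716 m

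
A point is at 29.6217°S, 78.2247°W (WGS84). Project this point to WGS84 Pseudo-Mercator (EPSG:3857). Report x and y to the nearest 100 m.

Web Mercator is spherical with R = a = 6378137 m.
x = R·λ = 6378137 × -1.365278571 = -8707933.771 m.
y = R·ln tan(π/4 + φ/2) = 6378137 × -0.541696580 = -3455015.002 m.

x -8707900 m, y -3455000 m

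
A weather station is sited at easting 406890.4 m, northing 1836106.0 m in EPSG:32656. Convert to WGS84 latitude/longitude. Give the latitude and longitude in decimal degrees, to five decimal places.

Zone 56N: λ₀ = 153°, k₀ = 0.9996, false easting 500000 m.
Meridian distance M = (N − FN)/k₀ = 1836840.7 m.
Inverse transverse Mercator on WGS84 gives φ = 16.60540039°, λ = 152.12709982°.

lat 16.60540°, lon 152.12710°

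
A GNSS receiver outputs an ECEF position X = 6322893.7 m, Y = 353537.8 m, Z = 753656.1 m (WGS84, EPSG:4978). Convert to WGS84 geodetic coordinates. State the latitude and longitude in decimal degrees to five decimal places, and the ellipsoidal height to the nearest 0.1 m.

λ = atan2(Y, X) = 3.20029955°; p = √(X²+Y²) = 6332769.8 m.
Bowring's method on WGS84 (a = 6378137 m, b = 6356752.314 m) gives φ = 6.83209960°, h = -378.814 m.

lat 6.83210°, lon 3.20030°, h -378.8 m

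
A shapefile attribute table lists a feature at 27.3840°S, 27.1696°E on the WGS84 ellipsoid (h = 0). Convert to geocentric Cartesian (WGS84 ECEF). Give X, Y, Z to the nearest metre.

X 5042090 m, Y 2587901 m, Z -2916063 m

WGS84: a = 6378137 m, e² = 0.006694380; N(φ) = a/√(1−e²sin²φ) = 6382658.271 m.
X = (N+h)·cosφ·cosλ = 5042089.720 m; Y = (N+h)·cosφ·sinλ = 2587901.231 m; Z = (N(1−e²)+h)·sinφ = -2916062.634 m.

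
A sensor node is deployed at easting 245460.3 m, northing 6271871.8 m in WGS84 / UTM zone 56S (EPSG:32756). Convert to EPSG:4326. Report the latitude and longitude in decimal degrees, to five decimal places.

Zone 56S: λ₀ = 153°, k₀ = 0.9996, false easting 500000 m, false northing 10000000 m.
Meridian distance M = (N − FN)/k₀ = -3729620.0 m.
Inverse transverse Mercator on WGS84 gives φ = -33.66259962°, λ = 150.25490041°.

lat -33.66260°, lon 150.25490°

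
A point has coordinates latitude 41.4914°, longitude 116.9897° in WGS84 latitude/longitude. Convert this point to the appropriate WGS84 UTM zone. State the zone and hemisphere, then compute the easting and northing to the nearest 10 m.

Longitude 116.9897° lies in the 6° band [114°, 120°), giving zone 50; latitude is north of the equator, so 50N.
Zone 50 central meridian λ₀ = 6×50 − 183 = 117°; Δλ = -0.0103°.
Transverse Mercator on WGS84 with k₀ = 0.9996 gives E = 499140.220 m, N = 4593309.509 m.

Zone 50N: E 499140 m, N 4593310 m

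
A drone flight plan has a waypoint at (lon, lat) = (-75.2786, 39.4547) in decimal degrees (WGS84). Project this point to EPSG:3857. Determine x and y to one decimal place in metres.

Web Mercator is spherical with R = a = 6378137 m.
x = R·λ = 6378137 × -1.313859426 = -8379975.420 m.
y = R·ln tan(π/4 + φ/2) = 6378137 × 0.750534885 = 4787014.320 m.

x -8379975.4 m, y 4787014.3 m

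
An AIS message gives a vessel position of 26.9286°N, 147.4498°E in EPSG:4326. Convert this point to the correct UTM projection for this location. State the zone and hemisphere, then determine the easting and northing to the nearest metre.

Longitude 147.4498° lies in the 6° band [144°, 150°), giving zone 55; latitude is north of the equator, so 55N.
Zone 55 central meridian λ₀ = 6×55 − 183 = 147°; Δλ = +0.4498°.
Transverse Mercator on WGS84 with k₀ = 0.9996 gives E = 544655.415 m, N = 2978606.459 m.

Zone 55N: E 544655 m, N 2978606 m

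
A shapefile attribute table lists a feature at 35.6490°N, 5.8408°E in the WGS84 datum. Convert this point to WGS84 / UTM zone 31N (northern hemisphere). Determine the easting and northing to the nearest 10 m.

Zone 31 central meridian λ₀ = 6×31 − 183 = 3°; Δλ = +2.8408°.
Transverse Mercator on WGS84 with k₀ = 0.9996 gives E = 757198.371 m, N = 3948736.462 m.

E 757200 m, N 3948740 m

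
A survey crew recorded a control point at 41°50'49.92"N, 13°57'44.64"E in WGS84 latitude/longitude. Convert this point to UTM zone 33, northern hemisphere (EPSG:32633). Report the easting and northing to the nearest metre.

E 413863 m, N 4633332 m

Zone 33 central meridian λ₀ = 6×33 − 183 = 15°; Δλ = -1.0376°.
Transverse Mercator on WGS84 with k₀ = 0.9996 gives E = 413862.639 m, N = 4633331.616 m.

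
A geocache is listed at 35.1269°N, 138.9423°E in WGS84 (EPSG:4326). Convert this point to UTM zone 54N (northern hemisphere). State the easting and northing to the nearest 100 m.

E 312500 m, N 3889100 m

Zone 54 central meridian λ₀ = 6×54 − 183 = 141°; Δλ = -2.0577°.
Transverse Mercator on WGS84 with k₀ = 0.9996 gives E = 312508.086 m, N = 3889053.628 m.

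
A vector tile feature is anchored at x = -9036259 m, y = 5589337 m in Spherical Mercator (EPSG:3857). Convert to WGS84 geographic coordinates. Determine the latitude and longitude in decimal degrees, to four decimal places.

R = 6378137 m. λ = x/R = -81.17409571°.
φ = 2·arctan(exp(y/R)) − 90° = 2·arctan(2.40206) − 90° = 44.79519786°.

lat 44.7952°, lon -81.1741°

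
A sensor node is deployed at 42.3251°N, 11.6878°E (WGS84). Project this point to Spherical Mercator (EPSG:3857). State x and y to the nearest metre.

Web Mercator is spherical with R = a = 6378137 m.
x = R·λ = 6378137 × 0.203990592 = 1301079.944 m.
y = R·ln tan(π/4 + φ/2) = 6378137 × 0.816822049 = 5209802.935 m.

x 1301080 m, y 5209803 m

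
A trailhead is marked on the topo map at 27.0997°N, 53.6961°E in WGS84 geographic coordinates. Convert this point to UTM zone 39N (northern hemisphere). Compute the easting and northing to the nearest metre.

Zone 39 central meridian λ₀ = 6×39 − 183 = 51°; Δλ = +2.6961°.
Transverse Mercator on WGS84 with k₀ = 0.9996 gives E = 767315.875 m, N = 3000344.464 m.

E 767316 m, N 3000344 m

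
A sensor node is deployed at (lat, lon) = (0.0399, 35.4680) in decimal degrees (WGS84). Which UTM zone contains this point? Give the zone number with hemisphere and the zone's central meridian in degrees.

Zone 36N, central meridian 33°

UTM zone = ⌊(λ + 180)/6⌋ + 1; 35.4680° ∈ [30°, 36°) → zone 36.
Hemisphere: N (φ ≥ 0).
Central meridian λ₀ = 6×36 − 183 = 33°.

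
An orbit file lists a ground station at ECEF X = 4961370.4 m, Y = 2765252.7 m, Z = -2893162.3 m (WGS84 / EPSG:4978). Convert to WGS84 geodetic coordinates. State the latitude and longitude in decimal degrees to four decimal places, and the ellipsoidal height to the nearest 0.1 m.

lat -27.1486°, lon 29.1334°, h 625.7 m

λ = atan2(Y, X) = 29.13339969°; p = √(X²+Y²) = 5679948.8 m.
Bowring's method on WGS84 (a = 6378137 m, b = 6356752.314 m) gives φ = -27.14859994°, h = 625.691 m.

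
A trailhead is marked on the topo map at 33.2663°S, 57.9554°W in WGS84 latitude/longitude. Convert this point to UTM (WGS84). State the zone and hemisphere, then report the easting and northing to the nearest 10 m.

Longitude -57.9554° lies in the 6° band [-60°, -54°), giving zone 21; latitude is south of the equator, so 21S.
Zone 21 central meridian λ₀ = 6×21 − 183 = -57°; Δλ = -0.9554°.
Transverse Mercator on WGS84 with k₀ = 0.9996 gives E = 411017.934 m, N = 6318783.413 m.

Zone 21S: E 411020 m, N 6318780 m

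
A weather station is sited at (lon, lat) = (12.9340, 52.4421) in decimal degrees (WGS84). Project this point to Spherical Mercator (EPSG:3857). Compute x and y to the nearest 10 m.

Web Mercator is spherical with R = a = 6378137 m.
x = R·λ = 6378137 × 0.225740885 = 1439806.294 m.
y = R·ln tan(π/4 + φ/2) = 6378137 × 1.078757161 = 6880460.963 m.

x 1439810 m, y 6880460 m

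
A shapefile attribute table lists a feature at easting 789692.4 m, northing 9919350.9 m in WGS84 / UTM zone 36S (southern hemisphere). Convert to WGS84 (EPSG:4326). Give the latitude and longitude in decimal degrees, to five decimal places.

lat -0.72890°, lon 35.60270°

Zone 36S: λ₀ = 33°, k₀ = 0.9996, false easting 500000 m, false northing 10000000 m.
Meridian distance M = (N − FN)/k₀ = -80681.4 m.
Inverse transverse Mercator on WGS84 gives φ = -0.72889963°, λ = 35.60270042°.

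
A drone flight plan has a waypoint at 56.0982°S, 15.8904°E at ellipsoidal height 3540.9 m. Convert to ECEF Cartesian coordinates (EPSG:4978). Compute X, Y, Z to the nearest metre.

WGS84: a = 6378137 m, e² = 0.006694380; N(φ) = a/√(1−e²sin²φ) = 6392895.092 m.
X = (N+h)·cosφ·cosλ = 3431414.044 m; Y = (N+h)·cosφ·sinλ = 976842.441 m; Z = (N(1−e²)+h)·sinφ = -5273487.528 m.

X 3431414 m, Y 976842 m, Z -5273488 m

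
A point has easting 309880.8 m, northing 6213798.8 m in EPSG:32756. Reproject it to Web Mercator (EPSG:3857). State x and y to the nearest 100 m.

Unproject from UTM 56S (λ₀ = 153°) → φ = -34.19949994°, λ = 150.93659948°.
Web Mercator (R = 6378137 m): x = 16802185.396 m, y = -4055621.554 m.

x 16802200 m, y -4055600 m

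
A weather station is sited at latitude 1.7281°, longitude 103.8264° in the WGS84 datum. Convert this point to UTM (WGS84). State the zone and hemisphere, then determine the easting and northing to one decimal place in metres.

Longitude 103.8264° lies in the 6° band [102°, 108°), giving zone 48; latitude is north of the equator, so 48N.
Zone 48 central meridian λ₀ = 6×48 − 183 = 105°; Δλ = -1.1736°.
Transverse Mercator on WGS84 with k₀ = 0.9996 gives E = 369457.527 m, N = 191047.877 m.

Zone 48N: E 369457.5 m, N 191047.9 m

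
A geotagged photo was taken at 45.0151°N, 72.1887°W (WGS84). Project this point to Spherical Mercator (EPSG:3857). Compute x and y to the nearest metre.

x -8036009 m, y 5623899 m

Web Mercator is spherical with R = a = 6378137 m.
x = R·λ = 6378137 × -1.259930498 = -8036009.325 m.
y = R·ln tan(π/4 + φ/2) = 6378137 × 0.881746345 = 5623898.985 m.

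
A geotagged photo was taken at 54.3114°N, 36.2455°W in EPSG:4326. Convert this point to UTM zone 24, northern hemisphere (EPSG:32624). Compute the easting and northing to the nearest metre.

Zone 24 central meridian λ₀ = 6×24 − 183 = -39°; Δλ = +2.7545°.
Transverse Mercator on WGS84 with k₀ = 0.9996 gives E = 679183.987 m, N = 6021668.475 m.

E 679184 m, N 6021668 m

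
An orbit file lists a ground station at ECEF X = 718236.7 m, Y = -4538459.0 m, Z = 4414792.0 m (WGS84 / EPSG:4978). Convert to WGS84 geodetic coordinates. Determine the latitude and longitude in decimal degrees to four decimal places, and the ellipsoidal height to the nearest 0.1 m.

λ = atan2(Y, X) = -81.00719968°; p = √(X²+Y²) = 4594940.0 m.
Bowring's method on WGS84 (a = 6378137 m, b = 6356752.314 m) gives φ = 44.04669966°, h = 4270.810 m.

lat 44.0467°, lon -81.0072°, h 4270.8 m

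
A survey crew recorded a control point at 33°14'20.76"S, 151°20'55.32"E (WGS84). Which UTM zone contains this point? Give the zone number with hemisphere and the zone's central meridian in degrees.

Zone 56S, central meridian 153°

UTM zone = ⌊(λ + 180)/6⌋ + 1; 151.3487° ∈ [150°, 156°) → zone 56.
Hemisphere: S (φ < 0).
Central meridian λ₀ = 6×56 − 183 = 153°.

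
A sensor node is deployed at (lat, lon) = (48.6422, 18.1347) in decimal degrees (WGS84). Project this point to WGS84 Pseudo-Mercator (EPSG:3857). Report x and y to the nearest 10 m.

x 2018750 m, y 6214370 m

Web Mercator is spherical with R = a = 6378137 m.
x = R·λ = 6378137 × 0.316510224 = 2018745.570 m.
y = R·ln tan(π/4 + φ/2) = 6378137 × 0.974323201 = 6214366.859 m.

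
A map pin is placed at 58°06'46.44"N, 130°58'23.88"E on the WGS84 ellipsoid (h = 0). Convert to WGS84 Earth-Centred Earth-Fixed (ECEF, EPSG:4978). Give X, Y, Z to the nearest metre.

WGS84: a = 6378137 m, e² = 0.006694380; N(φ) = a/√(1−e²sin²φ) = 6393584.487 m.
X = (N+h)·cosφ·cosλ = -2214581.087 m; Y = (N+h)·cosφ·sinλ = 2549983.101 m; Z = (N(1−e²)+h)·sinφ = 5392390.761 m.

X -2214581 m, Y 2549983 m, Z 5392391 m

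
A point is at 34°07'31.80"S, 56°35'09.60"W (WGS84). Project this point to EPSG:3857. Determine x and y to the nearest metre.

Web Mercator is spherical with R = a = 6378137 m.
x = R·λ = 6378137 × -0.987612011 = -6299124.706 m.
y = R·ln tan(π/4 + φ/2) = 6378137 × -0.634302161 = -4045666.084 m.

x -6299125 m, y -4045666 m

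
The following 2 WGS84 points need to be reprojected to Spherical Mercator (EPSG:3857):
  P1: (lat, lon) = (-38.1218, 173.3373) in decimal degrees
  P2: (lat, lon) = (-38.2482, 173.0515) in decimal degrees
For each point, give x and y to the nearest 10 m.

Web Mercator: x = R·λ, y = R·ln tan(π/4+φ/2), R = 6378137 m.
P1 (-38.1218°, 173.3373°) → (19295819.971, -4596646.385) m.
P2 (-38.2482°, 173.0515°) → (19264004.861, -4614547.726) m.

P1: x 19295820 m, y -4596650 m; P2: x 19264000 m, y -4614550 m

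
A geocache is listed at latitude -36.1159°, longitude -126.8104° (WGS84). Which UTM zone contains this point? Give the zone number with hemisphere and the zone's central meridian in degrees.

Zone 9S, central meridian -129°

UTM zone = ⌊(λ + 180)/6⌋ + 1; -126.8104° ∈ [-132°, -126°) → zone 9.
Hemisphere: S (φ < 0).
Central meridian λ₀ = 6×9 − 183 = -129°.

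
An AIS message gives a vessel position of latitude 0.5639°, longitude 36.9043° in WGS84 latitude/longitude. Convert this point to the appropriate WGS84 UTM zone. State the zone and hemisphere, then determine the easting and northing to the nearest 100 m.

Longitude 36.9043° lies in the 6° band [36°, 42°), giving zone 37; latitude is north of the equator, so 37N.
Zone 37 central meridian λ₀ = 6×37 − 183 = 39°; Δλ = -2.0957°.
Transverse Mercator on WGS84 with k₀ = 0.9996 gives E = 266759.925 m, N = 62369.908 m.

Zone 37N: E 266800 m, N 62400 m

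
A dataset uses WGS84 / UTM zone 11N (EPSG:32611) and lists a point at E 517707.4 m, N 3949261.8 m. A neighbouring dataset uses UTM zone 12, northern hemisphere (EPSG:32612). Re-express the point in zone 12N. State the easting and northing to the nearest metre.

UTM 11N → geographic: φ = 35.68709985°, λ = -116.80429998°.
UTM 12N (λ₀ = -111°) forward: E = -25475.161 m, N = 3964802.204 m.

E -25475 m, N 3964802 m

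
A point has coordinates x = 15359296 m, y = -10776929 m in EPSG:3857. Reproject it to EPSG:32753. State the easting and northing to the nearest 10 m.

E 618490 m, N 2333400 m

Web Mercator inverse (R = 6378137 m) → φ = -69.08399892°, λ = 137.97490350°.
UTM 53S forward: E = 618485.140 m, N = 2333397.453 m.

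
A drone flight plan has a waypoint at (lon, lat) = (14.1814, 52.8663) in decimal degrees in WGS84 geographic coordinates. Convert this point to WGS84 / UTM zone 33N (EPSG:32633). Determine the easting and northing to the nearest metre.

Zone 33 central meridian λ₀ = 6×33 − 183 = 15°; Δλ = -0.8186°.
Transverse Mercator on WGS84 with k₀ = 0.9996 gives E = 444894.402 m, N = 5857711.515 m.

E 444894 m, N 5857712 m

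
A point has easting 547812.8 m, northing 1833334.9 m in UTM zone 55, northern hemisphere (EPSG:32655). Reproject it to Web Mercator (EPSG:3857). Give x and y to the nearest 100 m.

x 16413900 m, y 1872200 m

Unproject from UTM 55N (λ₀ = 147°) → φ = 16.58169987°, λ = 147.44819965°.
Web Mercator (R = 6378137 m): x = 16413858.504 m, y = 1872186.278 m.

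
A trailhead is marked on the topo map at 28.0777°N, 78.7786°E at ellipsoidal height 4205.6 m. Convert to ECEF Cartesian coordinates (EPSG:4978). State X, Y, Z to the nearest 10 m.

X 1096650 m, Y 5527650 m, Z 2986080 m

WGS84: a = 6378137 m, e² = 0.006694380; N(φ) = a/√(1−e²sin²φ) = 6382871.650 m.
X = (N+h)·cosφ·cosλ = 1096649.597 m; Y = (N+h)·cosφ·sinλ = 5527648.696 m; Z = (N(1−e²)+h)·sinφ = 2986084.792 m.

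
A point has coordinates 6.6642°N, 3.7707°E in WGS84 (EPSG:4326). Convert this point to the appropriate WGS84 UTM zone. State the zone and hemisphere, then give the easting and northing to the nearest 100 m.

Longitude 3.7707° lies in the 6° band [0°, 6°), giving zone 31; latitude is north of the equator, so 31N.
Zone 31 central meridian λ₀ = 6×31 − 183 = 3°; Δλ = +0.7707°.
Transverse Mercator on WGS84 with k₀ = 0.9996 gives E = 585186.523 m, N = 736694.092 m.

Zone 31N: E 585200 m, N 736700 m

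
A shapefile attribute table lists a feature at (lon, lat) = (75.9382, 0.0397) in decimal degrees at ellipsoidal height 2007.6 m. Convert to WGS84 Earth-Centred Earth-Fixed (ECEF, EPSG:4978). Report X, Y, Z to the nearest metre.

X 1550173 m, Y 6188957 m, Z 4391 m

WGS84: a = 6378137 m, e² = 0.006694380; N(φ) = a/√(1−e²sin²φ) = 6378137.010 m.
X = (N+h)·cosφ·cosλ = 1550172.701 m; Y = (N+h)·cosφ·sinλ = 6188957.126 m; Z = (N(1−e²)+h)·sinφ = 4391.189 m.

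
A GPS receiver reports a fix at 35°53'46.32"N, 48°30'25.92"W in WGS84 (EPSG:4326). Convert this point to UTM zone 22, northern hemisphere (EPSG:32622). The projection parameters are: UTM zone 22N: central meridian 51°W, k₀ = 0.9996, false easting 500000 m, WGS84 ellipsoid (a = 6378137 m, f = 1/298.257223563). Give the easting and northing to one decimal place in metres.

Zone 22 central meridian λ₀ = 6×22 − 183 = -51°; Δλ = +2.4928°.
Transverse Mercator on WGS84 with k₀ = 0.9996 gives E = 724986.559 m, N = 3975306.297 m.

E 724986.6 m, N 3975306.3 m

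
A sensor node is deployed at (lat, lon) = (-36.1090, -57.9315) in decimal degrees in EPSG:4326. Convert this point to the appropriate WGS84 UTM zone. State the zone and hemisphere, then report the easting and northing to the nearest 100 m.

Longitude -57.9315° lies in the 6° band [-60°, -54°), giving zone 21; latitude is south of the equator, so 21S.
Zone 21 central meridian λ₀ = 6×21 − 183 = -57°; Δλ = -0.9315°.
Transverse Mercator on WGS84 with k₀ = 0.9996 gives E = 416160.663 m, N = 6003560.088 m.

Zone 21S: E 416200 m, N 6003600 m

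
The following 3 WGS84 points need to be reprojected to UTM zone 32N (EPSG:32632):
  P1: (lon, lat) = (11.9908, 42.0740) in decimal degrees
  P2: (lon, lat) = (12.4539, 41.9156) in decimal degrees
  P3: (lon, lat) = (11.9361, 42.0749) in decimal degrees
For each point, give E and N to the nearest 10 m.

P1: E 747420 m, N 4662320 m; P2: E 786440 m, N 4646180 m; P3: E 742890 m, N 4662260 m

UTM zone 32N: λ₀ = 9°, k₀ = 0.9996.
P1 (42.0740°, 11.9908°) → (747415.403, 4662321.569) m.
P2 (41.9156°, 12.4539°) → (786440.369, 4646176.708) m.
P3 (42.0749°, 11.9361°) → (742886.470, 4662264.523) m.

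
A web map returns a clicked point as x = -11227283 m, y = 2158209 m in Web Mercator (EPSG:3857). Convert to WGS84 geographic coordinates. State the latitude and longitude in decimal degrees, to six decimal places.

lat 19.027798°, lon -100.856399°

R = 6378137 m. λ = x/R = -100.85639918°.
φ = 2·arctan(exp(y/R)) − 90° = 2·arctan(1.40267) − 90° = 19.02779840°.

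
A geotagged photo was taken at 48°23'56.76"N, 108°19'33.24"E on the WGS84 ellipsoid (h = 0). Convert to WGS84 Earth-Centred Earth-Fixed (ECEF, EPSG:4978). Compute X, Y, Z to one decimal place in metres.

WGS84: a = 6378137 m, e² = 0.006694380; N(φ) = a/√(1−e²sin²φ) = 6390108.600 m.
X = (N+h)·cosφ·cosλ = -1333976.303 m; Y = (N+h)·cosφ·sinλ = 4027463.790 m; Z = (N(1−e²)+h)·sinφ = 4746455.644 m.

X -1333976.3 m, Y 4027463.8 m, Z 4746455.6 m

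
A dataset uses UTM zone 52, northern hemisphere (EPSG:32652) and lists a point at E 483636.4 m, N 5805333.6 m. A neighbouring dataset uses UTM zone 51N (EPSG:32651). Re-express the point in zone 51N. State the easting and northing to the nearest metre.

E 891708 m, N 5820927 m

UTM 52N → geographic: φ = 52.39799985°, λ = 128.75950033°.
UTM 51N (λ₀ = 123°) forward: E = 891707.775 m, N = 5820927.341 m.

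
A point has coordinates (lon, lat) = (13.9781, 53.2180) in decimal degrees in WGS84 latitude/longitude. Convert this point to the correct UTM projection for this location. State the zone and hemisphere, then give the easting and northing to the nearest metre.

Longitude 13.9781° lies in the 6° band [12°, 18°), giving zone 33; latitude is north of the equator, so 33N.
Zone 33 central meridian λ₀ = 6×33 − 183 = 15°; Δλ = -1.0219°.
Transverse Mercator on WGS84 with k₀ = 0.9996 gives E = 431766.862 m, N = 5897009.048 m.

Zone 33N: E 431767 m, N 5897009 m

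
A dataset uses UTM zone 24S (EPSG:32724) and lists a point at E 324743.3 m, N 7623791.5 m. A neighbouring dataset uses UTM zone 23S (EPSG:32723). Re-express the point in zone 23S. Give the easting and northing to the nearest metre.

UTM 24S → geographic: φ = -21.47989975°, λ = -40.69160044°.
UTM 23S (λ₀ = -45°) forward: E = 946630.114 m, N = 7618582.071 m.

E 946630 m, N 7618582 m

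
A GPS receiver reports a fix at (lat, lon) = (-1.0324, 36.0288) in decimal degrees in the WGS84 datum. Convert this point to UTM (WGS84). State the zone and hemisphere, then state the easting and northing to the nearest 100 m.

Zone 37S: E 169300 m, N 9885700 m

Longitude 36.0288° lies in the 6° band [36°, 42°), giving zone 37; latitude is south of the equator, so 37S.
Zone 37 central meridian λ₀ = 6×37 − 183 = 39°; Δλ = -2.9712°.
Transverse Mercator on WGS84 with k₀ = 0.9996 gives E = 169283.980 m, N = 9885734.048 m.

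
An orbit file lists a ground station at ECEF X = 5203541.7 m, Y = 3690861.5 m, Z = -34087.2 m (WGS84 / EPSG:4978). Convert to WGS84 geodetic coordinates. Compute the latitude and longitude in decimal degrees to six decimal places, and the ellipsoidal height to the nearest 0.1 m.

λ = atan2(Y, X) = 35.34800003°; p = √(X²+Y²) = 6379600.7 m.
Bowring's method on WGS84 (a = 6378137 m, b = 6356752.314 m) gives φ = -0.30820003°, h = 1555.360 m.

lat -0.308200°, lon 35.348000°, h 1555.4 m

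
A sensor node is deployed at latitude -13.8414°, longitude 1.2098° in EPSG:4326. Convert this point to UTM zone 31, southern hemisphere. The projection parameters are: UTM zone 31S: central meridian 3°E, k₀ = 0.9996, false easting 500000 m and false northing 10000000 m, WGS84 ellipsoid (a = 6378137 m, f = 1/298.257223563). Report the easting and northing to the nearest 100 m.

E 306500 m, N 8469100 m

Zone 31 central meridian λ₀ = 6×31 − 183 = 3°; Δλ = -1.7902°.
Transverse Mercator on WGS84 with k₀ = 0.9996 gives E = 306514.993 m, N = 8469090.642 m.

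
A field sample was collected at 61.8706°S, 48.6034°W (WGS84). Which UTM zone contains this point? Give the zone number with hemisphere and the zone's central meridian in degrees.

Zone 22S, central meridian -51°

UTM zone = ⌊(λ + 180)/6⌋ + 1; -48.6034° ∈ [-54°, -48°) → zone 22.
Hemisphere: S (φ < 0).
Central meridian λ₀ = 6×22 − 183 = -51°.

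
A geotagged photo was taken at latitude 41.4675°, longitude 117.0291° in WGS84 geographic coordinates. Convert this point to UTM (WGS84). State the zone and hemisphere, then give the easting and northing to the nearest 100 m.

Longitude 117.0291° lies in the 6° band [114°, 120°), giving zone 50; latitude is north of the equator, so 50N.
Zone 50 central meridian λ₀ = 6×50 − 183 = 117°; Δλ = +0.0291°.
Transverse Mercator on WGS84 with k₀ = 0.9996 gives E = 502429.981 m, N = 4590656.518 m.

Zone 50N: E 502400 m, N 4590700 m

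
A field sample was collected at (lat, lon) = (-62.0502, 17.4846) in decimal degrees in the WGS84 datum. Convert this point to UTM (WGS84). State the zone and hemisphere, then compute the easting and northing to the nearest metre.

Longitude 17.4846° lies in the 6° band [12°, 18°), giving zone 33; latitude is south of the equator, so 33S.
Zone 33 central meridian λ₀ = 6×33 − 183 = 15°; Δλ = +2.4846°.
Transverse Mercator on WGS84 with k₀ = 0.9996 gives E = 629899.607 m, N = 3117738.949 m.

Zone 33S: E 629900 m, N 3117739 m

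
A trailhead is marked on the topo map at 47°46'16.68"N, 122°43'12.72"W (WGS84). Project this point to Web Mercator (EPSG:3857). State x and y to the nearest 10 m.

Web Mercator is spherical with R = a = 6378137 m.
x = R·λ = 6378137 × -2.141871549 = -13661150.174 m.
y = R·ln tan(π/4 + φ/2) = 6378137 × 0.951514727 = 6068891.289 m.

x -13661150 m, y 6068890 m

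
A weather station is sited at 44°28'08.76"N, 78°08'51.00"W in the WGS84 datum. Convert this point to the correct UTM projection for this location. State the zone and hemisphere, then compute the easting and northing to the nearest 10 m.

Zone 17N: E 726890 m, N 4927940 m

Longitude -78.1475° lies in the 6° band [-84°, -78°), giving zone 17; latitude is north of the equator, so 17N.
Zone 17 central meridian λ₀ = 6×17 − 183 = -81°; Δλ = +2.8525°.
Transverse Mercator on WGS84 with k₀ = 0.9996 gives E = 726888.935 m, N = 4927935.039 m.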